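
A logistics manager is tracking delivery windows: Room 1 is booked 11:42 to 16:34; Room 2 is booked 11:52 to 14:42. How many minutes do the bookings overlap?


Interval A: [702, 994] minutes from midnight
Interval B: [712, 882] minutes from midnight
Overlap start = max(702, 712) = 712
Overlap end = min(994, 882) = 882
Overlap = 882 - 712 = 170 minutes

170


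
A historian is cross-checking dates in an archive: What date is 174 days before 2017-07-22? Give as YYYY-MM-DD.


Start: 2017-07-22
Subtracting 174 days
Days already passed in July: 22
After going back through July: 152 more days to subtract
June 2017: 30 days, 122 remaining
May 2017: 31 days, 91 remaining
April 2017: 30 days, 61 remaining
March 2017: 31 days, 30 remaining
Result: 2017-01-29

2017-01-29


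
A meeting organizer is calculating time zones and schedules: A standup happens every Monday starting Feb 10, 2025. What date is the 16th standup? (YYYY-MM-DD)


First occurrence: 2025-02-10 (occurrence 1)
Each occurrence is 7 days after the previous.
Occurrence 16 is 15 weeks after the first.
15 weeks = 105 days
2025-02-10 + 105 days = 2025-05-26

2025-05-26


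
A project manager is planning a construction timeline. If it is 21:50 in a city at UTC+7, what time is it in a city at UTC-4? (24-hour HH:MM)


Local time: 21:50 at UTC+7 (offset 7h)
Target zone: UTC-4 (offset -4h)
Difference: -4 - (7) = -11 hours
Calculation: 21 + (-11) = 10
Result: 10:50

10:50


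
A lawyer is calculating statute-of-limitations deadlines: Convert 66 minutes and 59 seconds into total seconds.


Minutes: 66
Seconds: 59
Convert minutes to seconds: 66 x 60 = 3960
Add remaining seconds: 3960 + 59 = 4019

4019


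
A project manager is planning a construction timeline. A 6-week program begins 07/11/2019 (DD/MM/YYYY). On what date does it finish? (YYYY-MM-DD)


Start: 2019-11-07
Weeks to add: 6
Convert to days: 6 x 7 = 42 days
Add 42 days to 2019-11-07
Result: 2019-12-19

2019-12-19


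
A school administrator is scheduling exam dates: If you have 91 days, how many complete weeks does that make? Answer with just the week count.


Total days: 91
Days per week: 7
Division: 91 / 7 = 13 remainder 0
Complete weeks: 13
Remaining days: 0

13


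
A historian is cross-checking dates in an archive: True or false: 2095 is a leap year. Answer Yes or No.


Year: 2095
Divisible by 4? 2095 / 4 = 523.75 -> No
Not divisible by 4, so NOT a leap year

No


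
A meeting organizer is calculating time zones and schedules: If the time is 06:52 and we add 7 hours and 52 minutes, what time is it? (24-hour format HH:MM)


Start time: 06:52
Adding: 7 hours 52 minutes
Minutes: 52 + 52 = 104
Minute overflow: 104 >= 60, so carry 1 hour, minutes = 44
Hours: 6 + 7 + 1 = 14
Result: 14:44

14:44


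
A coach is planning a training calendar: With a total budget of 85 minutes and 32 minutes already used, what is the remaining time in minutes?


Total budget: 85 minutes
Time used: 32 minutes
Remaining: 85 - 32 = 53 minutes
Percent used: 37.6%
Percent remaining: 62.4%

53


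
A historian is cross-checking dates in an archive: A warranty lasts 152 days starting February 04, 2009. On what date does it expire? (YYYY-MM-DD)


Start: 2009-02-04
Adding 152 days
Days remaining in February: 24
After February: 128 days still to add
March 2009: 31 days, 97 remaining
April 2009: 30 days, 67 remaining
May 2009: 31 days, 36 remaining
June 2009: 30 days, 6 remaining
Result: 2009-07-06

2009-07-06


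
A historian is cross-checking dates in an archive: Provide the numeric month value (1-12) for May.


Calendar month order:
4. April
5. May <--
6. June
May is month number 5

5


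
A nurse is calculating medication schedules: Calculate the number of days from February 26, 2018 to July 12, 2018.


Start date: 2018-02-26
End date: 2018-07-12
Feb 2018: +3 days
Mar 2018: +31 days
Apr 2018: +30 days
... (3 more months)
Total: 136 days

136


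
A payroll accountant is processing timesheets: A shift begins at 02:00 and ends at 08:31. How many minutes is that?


Start time: 02:00 = 120 minutes from midnight
End time: 08:31 = 511 minutes from midnight
Difference: 511 - 120 = 391 minutes
That is 6 hours and 31 minutes

391


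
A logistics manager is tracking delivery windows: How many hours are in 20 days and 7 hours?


Days: 20
Extra hours: 7
Hours per day: 24
Days to hours: 20 x 24 = 480
Total: 480 + 7 = 487

487


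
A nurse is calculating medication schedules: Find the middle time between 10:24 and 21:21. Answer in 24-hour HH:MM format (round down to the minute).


Start time: 10:24 = 624 minutes from midnight
End time: 21:21 = 1281 minutes from midnight
Sum: 624 + 1281 = 1905
Midpoint: 1905 / 2 = 952 minutes
Convert: 952 / 60 = 15 hours, 52 minutes
Result: 15:52

15:52


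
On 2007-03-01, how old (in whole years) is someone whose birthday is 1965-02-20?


Birth: 1965-02-20
Reference: 2007-03-01
Year difference: 2007 - 1965 = 42
Has birthday (02-20) occurred by 03-01? Yes
Age in full years: 42

42


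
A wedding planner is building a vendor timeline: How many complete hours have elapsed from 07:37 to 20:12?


Start: 07:37
End: 20:12
Hour difference: 20 - 7 = 13 hours
Minute difference: 12 - 37 = -25 minutes
Total minutes: 755
Complete hours: 755 / 60 = 12 (remainder 35)

12


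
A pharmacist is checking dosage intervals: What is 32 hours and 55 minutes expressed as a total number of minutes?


Hours: 32
Minutes: 55
Convert hours to minutes: 32 x 60 = 1920
Add remaining minutes: 1920 + 55 = 1975

1975


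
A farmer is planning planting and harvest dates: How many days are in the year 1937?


Year: 1937
Check leap year rules:
Divisible by 4? No
1937 is not a leap year
Days: 365

365


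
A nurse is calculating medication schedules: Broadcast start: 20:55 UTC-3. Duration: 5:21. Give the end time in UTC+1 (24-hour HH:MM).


Start: 20:55 in UTC-3
Step 1 - add duration:
  minutes: 55 + 21 = 76 (carry 1h)
  hours: 20 + 5 + 1 = 26
  end in UTC-3: 02:16
Step 2 - convert UTC-3 -> UTC+1:
  offset difference: 1 - (-3) = 4 hours
  2 + (4) = 6 -> mod 24 = 6
Result: 06:16 in UTC+1

06:16


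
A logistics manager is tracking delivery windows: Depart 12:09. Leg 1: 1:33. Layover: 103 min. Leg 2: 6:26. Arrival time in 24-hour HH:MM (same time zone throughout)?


Depart: 12:09
Leg 1: +93 min -> 13:42
Layover: +103 min -> 15:25
Leg 2: +386 min -> 21:51
Total travel: 582 minutes = 9h 42m
Arrival: 21:51

21:51


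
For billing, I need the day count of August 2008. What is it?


Month: August
Year: 2008
August is a 31-day month
Total: 31 days

31


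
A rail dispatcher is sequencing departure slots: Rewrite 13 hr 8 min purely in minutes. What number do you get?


Hours: 13
Extra minutes: 8
Minutes per hour: 60
Hours to minutes: 13 x 60 = 780
Total: 780 + 8 = 788

788


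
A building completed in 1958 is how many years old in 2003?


Birth year: 1958
Current year: 2003
Age = current year - birth year
Age = 2003 - 1958 = 45

45


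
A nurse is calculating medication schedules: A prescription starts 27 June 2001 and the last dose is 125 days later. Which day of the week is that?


Start: 2001-06-27 (Wednesday)
Step 1 - find target date: add 125 days
  2001-06-27 + 125 days = 2001-10-30
Step 2 - day of week:
  125 mod 7 = 6
  Wednesday + 6 days -> Tuesday
Result: Tuesday (2001-10-30)

Tuesday


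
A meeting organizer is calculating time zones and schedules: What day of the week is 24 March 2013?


Date: 2013-03-24
January 1, 2013 is a Tuesday
Day of year: 83
Offset from Jan 1: 82 days
82 mod 7 = 5
Result: Sunday

Sunday


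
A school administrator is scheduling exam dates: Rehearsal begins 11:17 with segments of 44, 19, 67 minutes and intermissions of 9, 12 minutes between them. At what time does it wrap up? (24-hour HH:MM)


Start: 11:17 = 677 min from midnight
  after task 1 (44 min): 12:01
  after break (9 min): 12:10
  after task 2 (19 min): 12:29
  after break (12 min): 12:41
  after task 3 (67 min): 13:48
Total elapsed: 151 minutes
End time: 13:48

13:48


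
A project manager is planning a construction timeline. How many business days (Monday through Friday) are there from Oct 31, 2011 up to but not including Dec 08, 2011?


Start: 2011-10-31 (Monday)
End (exclusive): 2011-12-08 (Thursday)
Total calendar days: 38
Full weeks: 38 // 7 = 5 -> 25 weekdays
Remaining 3 days starting on Monday:
  Mon(w), Tue(w), Wed(w) -> 3 weekdays
Total business days: 25 + 3 = 28

28


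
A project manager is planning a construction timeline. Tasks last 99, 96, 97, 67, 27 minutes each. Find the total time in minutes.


Durations: 99, 96, 97, 67, 27
Running sum: 99
+ 96 = 195
+ 97 = 292
+ 67 = 359
+ 27 = 386
Total duration: 386 minutes
That is 6 hours and 26 minutes

386


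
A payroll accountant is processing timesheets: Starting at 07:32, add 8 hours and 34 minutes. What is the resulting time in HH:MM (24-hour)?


Start time: 07:32
Adding: 8 hours 34 minutes
Minutes: 32 + 34 = 66
Minute overflow: 66 >= 60, so carry 1 hour, minutes = 6
Hours: 7 + 8 + 1 = 16
Result: 16:06

16:06


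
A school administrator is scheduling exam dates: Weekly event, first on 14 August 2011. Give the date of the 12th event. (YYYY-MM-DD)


First occurrence: 2011-08-14 (occurrence 1)
Each occurrence is 7 days after the previous.
Occurrence 12 is 11 weeks after the first.
11 weeks = 77 days
2011-08-14 + 77 days = 2011-10-30

2011-10-30


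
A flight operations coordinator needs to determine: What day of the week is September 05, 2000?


Date: 2000-09-05
January 1, 2000 is a Saturday
Day of year: 249
Offset from Jan 1: 248 days
248 mod 7 = 3
Result: Tuesday

Tuesday


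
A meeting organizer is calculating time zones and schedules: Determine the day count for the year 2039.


Year: 2039
Check leap year rules:
Divisible by 4? No
2039 is not a leap year
Days: 365

365


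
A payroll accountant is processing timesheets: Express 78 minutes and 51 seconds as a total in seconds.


Minutes: 78
Seconds: 51
Convert minutes to seconds: 78 x 60 = 4680
Add remaining seconds: 4680 + 51 = 4731

4731


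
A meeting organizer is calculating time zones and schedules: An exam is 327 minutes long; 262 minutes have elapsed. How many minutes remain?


Total budget: 327 minutes
Time used: 262 minutes
Remaining: 327 - 262 = 65 minutes
Percent used: 80.1%
Percent remaining: 19.9%

65


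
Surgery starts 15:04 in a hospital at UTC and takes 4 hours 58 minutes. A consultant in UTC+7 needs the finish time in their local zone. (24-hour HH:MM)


Start: 15:04 in UTC
Step 1 - add duration:
  minutes: 4 + 58 = 62 (carry 1h)
  hours: 15 + 4 + 1 = 20
  end in UTC: 20:02
Step 2 - convert UTC -> UTC+7:
  offset difference: 7 - (0) = 7 hours
  20 + (7) = 27 -> mod 24 = 3
Result: 03:02 in UTC+7

03:02


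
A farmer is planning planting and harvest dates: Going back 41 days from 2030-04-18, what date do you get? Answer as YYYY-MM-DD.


Start: 2030-04-18
Subtracting 41 days
Days already passed in April: 18
After going back through April: 23 more days to subtract
March 2030 has 31 days, need 23
Result: 2030-03-08

2030-03-08


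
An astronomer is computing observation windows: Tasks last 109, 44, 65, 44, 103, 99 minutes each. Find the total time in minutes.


Durations: 109, 44, 65, 44, 103, 99
Running sum: 109
+ 44 = 153
+ 65 = 218
+ 44 = 262
+ 103 = 365
+ 99 = 464
Total duration: 464 minutes
That is 7 hours and 44 minutes

464


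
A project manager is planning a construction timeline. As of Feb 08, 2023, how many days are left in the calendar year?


Start: February 08, 2023
End: December 31, 2023
Days left in February: 20
March: 31
April: 30
May: 31
June: 30
... plus remaining months
Sum of remaining months: 306
Total: 20 + 306 = 326

326


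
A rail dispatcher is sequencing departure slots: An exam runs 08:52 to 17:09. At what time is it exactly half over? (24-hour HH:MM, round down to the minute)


Start time: 08:52 = 532 minutes from midnight
End time: 17:09 = 1029 minutes from midnight
Sum: 532 + 1029 = 1561
Midpoint: 1561 / 2 = 780 minutes
Convert: 780 / 60 = 13 hours, 0 minutes
Result: 13:00

13:00


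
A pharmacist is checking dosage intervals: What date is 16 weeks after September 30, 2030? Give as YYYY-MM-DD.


Start: 2030-09-30
Weeks to add: 16
Convert to days: 16 x 7 = 112 days
Add 112 days to 2030-09-30
Result: 2031-01-20

2031-01-20


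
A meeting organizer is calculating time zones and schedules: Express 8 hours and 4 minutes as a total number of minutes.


Hours: 8
Extra minutes: 4
Minutes per hour: 60
Hours to minutes: 8 x 60 = 480
Total: 480 + 4 = 484

484


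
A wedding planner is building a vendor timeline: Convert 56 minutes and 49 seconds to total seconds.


Minutes: 56
Extra seconds: 49
Seconds per minute: 60
Minutes to seconds: 56 x 60 = 3360
Total: 3360 + 49 = 3409

3409


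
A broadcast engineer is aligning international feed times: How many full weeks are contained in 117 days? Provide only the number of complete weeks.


Total days: 117
Days per week: 7
Division: 117 / 7 = 16 remainder 5
Complete weeks: 16
Remaining days: 5

16


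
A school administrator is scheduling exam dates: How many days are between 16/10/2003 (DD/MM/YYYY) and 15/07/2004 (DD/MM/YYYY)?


Start date: 2003-10-16
End date: 2004-07-15
Oct 2003: +16 days
Nov 2003: +30 days
Dec 2003: +31 days
... (7 more months)
Total: 273 days

273


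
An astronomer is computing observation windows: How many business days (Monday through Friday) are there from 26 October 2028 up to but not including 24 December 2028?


Start: 2028-10-26 (Thursday)
End (exclusive): 2028-12-24 (Sunday)
Total calendar days: 59
Full weeks: 59 // 7 = 8 -> 40 weekdays
Remaining 3 days starting on Thursday:
  Thu(w), Fri(w), Sat(-) -> 2 weekdays
Total business days: 40 + 2 = 42

42


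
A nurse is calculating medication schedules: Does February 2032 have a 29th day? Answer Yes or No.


Year: 2032
Divisible by 4? 2032 / 4 = 508.0 -> Yes
Divisible by 100? 2032 / 100 = 20.32 -> No
Divisible by 4 but not 100, so it IS a leap year

Yes


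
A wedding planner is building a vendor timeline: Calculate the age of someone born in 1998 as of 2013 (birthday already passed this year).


Birth year: 1998
Current year: 2013
Age = current year - birth year
Age = 2013 - 1998 = 15

15


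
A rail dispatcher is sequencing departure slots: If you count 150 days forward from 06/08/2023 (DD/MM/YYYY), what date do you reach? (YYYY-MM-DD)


Start: 2023-08-06
Adding 150 days
Days remaining in August: 25
After August: 125 days still to add
September 2023: 30 days, 95 remaining
October 2023: 31 days, 64 remaining
November 2023: 30 days, 34 remaining
December 2023: 31 days, 3 remaining
Result: 2024-01-03

2024-01-03


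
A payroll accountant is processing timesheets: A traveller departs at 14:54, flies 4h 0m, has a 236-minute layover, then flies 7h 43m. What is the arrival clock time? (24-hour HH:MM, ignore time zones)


Depart: 14:54
Leg 1: +240 min -> 18:54
Layover: +236 min -> 22:50
Leg 2: +463 min -> 06:33
Total travel: 939 minutes = 15h 39m
Arrival: 06:33

06:33


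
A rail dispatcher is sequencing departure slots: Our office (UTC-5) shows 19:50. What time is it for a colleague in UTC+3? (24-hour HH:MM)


Local time: 19:50 at UTC-5 (offset -5h)
Target zone: UTC+3 (offset 3h)
Difference: 3 - (-5) = 8 hours
Calculation: 19 + (8) = 27
Wraparound: (27) mod 24 = 3
Result: 03:50

03:50


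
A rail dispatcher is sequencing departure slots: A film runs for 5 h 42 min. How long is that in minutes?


Hours: 5
Minutes: 42
Convert hours to minutes: 5 x 60 = 300
Add remaining minutes: 300 + 42 = 342

342


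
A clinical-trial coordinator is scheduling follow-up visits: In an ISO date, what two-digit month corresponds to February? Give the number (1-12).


Calendar month order:
1. January
2. February <--
3. March
February is month number 2

2


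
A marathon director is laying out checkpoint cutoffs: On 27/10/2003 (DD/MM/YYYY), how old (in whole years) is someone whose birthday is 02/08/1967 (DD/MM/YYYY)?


Birth: 1967-08-02
Reference: 2003-10-27
Year difference: 2003 - 1967 = 36
Has birthday (08-02) occurred by 10-27? Yes
Age in full years: 36

36


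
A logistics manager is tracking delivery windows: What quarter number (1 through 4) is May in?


Month: May (month 5)
Q1: January-March (months 1-3)
Q2: April-June (months 4-6)
Q3: July-September (months 7-9)
Q4: October-December (months 10-12)
Month 5 falls in Q2

2


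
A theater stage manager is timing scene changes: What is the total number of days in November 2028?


Month: November
Year: 2028
November is a 30-day month
Total: 30 days

30


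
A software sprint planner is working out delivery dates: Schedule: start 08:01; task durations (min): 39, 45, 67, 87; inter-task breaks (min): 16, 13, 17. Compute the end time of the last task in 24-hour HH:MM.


Start: 08:01 = 481 min from midnight
  after task 1 (39 min): 08:40
  after break (16 min): 08:56
  after task 2 (45 min): 09:41
  after break (13 min): 09:54
  after task 3 (67 min): 11:01
  after break (17 min): 11:18
  after task 4 (87 min): 12:45
Total elapsed: 284 minutes
End time: 12:45

12:45


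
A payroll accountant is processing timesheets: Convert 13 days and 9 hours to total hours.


Days: 13
Extra hours: 9
Hours per day: 24
Days to hours: 13 x 24 = 312
Total: 312 + 9 = 321

321


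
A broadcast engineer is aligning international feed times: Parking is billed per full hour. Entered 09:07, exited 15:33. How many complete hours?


Start: 09:07
End: 15:33
Hour difference: 15 - 9 = 6 hours
Minute difference: 33 - 7 = 26 minutes
Total minutes: 386
Complete hours: 386 / 60 = 6 (remainder 26)

6


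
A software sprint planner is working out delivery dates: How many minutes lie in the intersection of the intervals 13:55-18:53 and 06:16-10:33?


Interval A: [835, 1133] minutes from midnight
Interval B: [376, 633] minutes from midnight
Overlap start = max(835, 376) = 835
Overlap end = min(1133, 633) = 633
End <= start, so the intervals do not overlap: 0 minutes

0


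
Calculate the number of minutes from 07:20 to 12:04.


Start time: 07:20 = 440 minutes from midnight
End time: 12:04 = 724 minutes from midnight
Difference: 724 - 440 = 284 minutes
That is 4 hours and 44 minutes

284


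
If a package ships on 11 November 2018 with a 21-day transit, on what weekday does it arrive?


Start: 2018-11-11 (Sunday)
Step 1 - find target date: add 21 days
  2018-11-11 + 21 days = 2018-12-02
Step 2 - day of week:
  21 mod 7 = 0
  Sunday + 0 days -> Sunday
Result: Sunday (2018-12-02)

Sunday


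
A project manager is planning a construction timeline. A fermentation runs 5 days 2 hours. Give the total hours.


Days: 5
Extra hours: 2
Hours per day: 24
Days to hours: 5 x 24 = 120
Total: 120 + 2 = 122

122


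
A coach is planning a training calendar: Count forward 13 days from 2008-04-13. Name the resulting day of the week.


Start: 2008-04-13 (Sunday)
Step 1 - find target date: add 13 days
  2008-04-13 + 13 days = 2008-04-26
Step 2 - day of week:
  13 mod 7 = 6
  Sunday + 6 days -> Saturday
Result: Saturday (2008-04-26)

Saturday


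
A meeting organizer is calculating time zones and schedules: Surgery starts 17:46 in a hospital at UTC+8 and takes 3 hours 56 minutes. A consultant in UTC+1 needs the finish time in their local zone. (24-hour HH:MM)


Start: 17:46 in UTC+8
Step 1 - add duration:
  minutes: 46 + 56 = 102 (carry 1h)
  hours: 17 + 3 + 1 = 21
  end in UTC+8: 21:42
Step 2 - convert UTC+8 -> UTC+1:
  offset difference: 1 - (8) = -7 hours
  21 + (-7) = 14 -> mod 24 = 14
Result: 14:42 in UTC+1

14:42


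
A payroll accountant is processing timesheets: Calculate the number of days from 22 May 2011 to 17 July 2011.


Start date: 2011-05-22
End date: 2011-07-17
May 2011: +10 days
Jun 2011: +30 days
Jul 2011: +16 days
Total: 56 days

56


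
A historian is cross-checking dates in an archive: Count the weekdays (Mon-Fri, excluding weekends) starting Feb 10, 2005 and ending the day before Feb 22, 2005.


Start: 2005-02-10 (Thursday)
End (exclusive): 2005-02-22 (Tuesday)
Total calendar days: 12
Full weeks: 12 // 7 = 1 -> 5 weekdays
Remaining 5 days starting on Thursday:
  Thu(w), Fri(w), Sat(-), Sun(-), Mon(w) -> 3 weekdays
Total business days: 5 + 3 = 8

8


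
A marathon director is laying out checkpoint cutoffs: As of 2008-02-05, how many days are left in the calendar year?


Start: February 05, 2008
End: December 31, 2008
Days left in February: 24
March: 31
April: 30
May: 31
June: 30
... plus remaining months
Sum of remaining months: 306
Total: 24 + 306 = 330

330


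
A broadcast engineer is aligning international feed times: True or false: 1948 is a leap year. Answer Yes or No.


Year: 1948
Divisible by 4? 1948 / 4 = 487.0 -> Yes
Divisible by 100? 1948 / 100 = 19.48 -> No
Divisible by 4 but not 100, so it IS a leap year

Yes


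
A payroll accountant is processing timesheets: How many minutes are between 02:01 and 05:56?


Start time: 02:01 = 121 minutes from midnight
End time: 05:56 = 356 minutes from midnight
Difference: 356 - 121 = 235 minutes
That is 3 hours and 55 minutes

235


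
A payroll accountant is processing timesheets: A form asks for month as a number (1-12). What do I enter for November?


Calendar month order:
10. October
11. November <--
12. December
November is month number 11

11


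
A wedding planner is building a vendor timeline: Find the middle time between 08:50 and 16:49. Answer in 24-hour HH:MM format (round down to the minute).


Start time: 08:50 = 530 minutes from midnight
End time: 16:49 = 1009 minutes from midnight
Sum: 530 + 1009 = 1539
Midpoint: 1539 / 2 = 769 minutes
Convert: 769 / 60 = 12 hours, 49 minutes
Result: 12:49

12:49


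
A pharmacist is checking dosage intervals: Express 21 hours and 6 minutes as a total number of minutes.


Hours: 21
Extra minutes: 6
Minutes per hour: 60
Hours to minutes: 21 x 60 = 1260
Total: 1260 + 6 = 1266

1266


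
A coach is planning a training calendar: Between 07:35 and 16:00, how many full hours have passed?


Start: 07:35
End: 16:00
Hour difference: 16 - 7 = 9 hours
Minute difference: 0 - 35 = -35 minutes
Total minutes: 505
Complete hours: 505 / 60 = 8 (remainder 25)

8


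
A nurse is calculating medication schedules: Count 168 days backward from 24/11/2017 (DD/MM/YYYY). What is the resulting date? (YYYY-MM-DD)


Start: 2017-11-24
Subtracting 168 days
Days already passed in November: 24
After going back through November: 144 more days to subtract
October 2017: 31 days, 113 remaining
September 2017: 30 days, 83 remaining
August 2017: 31 days, 52 remaining
July 2017: 31 days, 21 remaining
Result: 2017-06-09

2017-06-09


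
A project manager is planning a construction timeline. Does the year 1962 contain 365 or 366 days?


Year: 1962
Check leap year rules:
Divisible by 4? No
1962 is not a leap year
Days: 365

365


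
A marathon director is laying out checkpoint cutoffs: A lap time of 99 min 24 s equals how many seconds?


Minutes: 99
Seconds: 24
Convert minutes to seconds: 99 x 60 = 5940
Add remaining seconds: 5940 + 24 = 5964

5964


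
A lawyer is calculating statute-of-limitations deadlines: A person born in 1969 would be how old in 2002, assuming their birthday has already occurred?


Birth year: 1969
Current year: 2002
Age = current year - birth year
Age = 2002 - 1969 = 33

33


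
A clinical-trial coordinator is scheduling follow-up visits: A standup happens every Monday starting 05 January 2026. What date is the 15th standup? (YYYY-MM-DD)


First occurrence: 2026-01-05 (occurrence 1)
Each occurrence is 7 days after the previous.
Occurrence 15 is 14 weeks after the first.
14 weeks = 98 days
2026-01-05 + 98 days = 2026-04-13

2026-04-13


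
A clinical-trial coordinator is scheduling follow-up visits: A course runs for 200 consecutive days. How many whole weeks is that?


Total days: 200
Days per week: 7
Division: 200 / 7 = 28 remainder 4
Complete weeks: 28
Remaining days: 4

28


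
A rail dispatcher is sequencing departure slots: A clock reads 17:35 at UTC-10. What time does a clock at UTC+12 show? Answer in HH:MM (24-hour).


Local time: 17:35 at UTC-10 (offset -10h)
Target zone: UTC+12 (offset 12h)
Difference: 12 - (-10) = 22 hours
Calculation: 17 + (22) = 39
Wraparound: (39) mod 24 = 15
Result: 15:35

15:35


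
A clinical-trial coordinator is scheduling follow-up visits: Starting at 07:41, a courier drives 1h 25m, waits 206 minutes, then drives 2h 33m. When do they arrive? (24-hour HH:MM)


Depart: 07:41
Leg 1: +85 min -> 09:06
Layover: +206 min -> 12:32
Leg 2: +153 min -> 15:05
Total travel: 444 minutes = 7h 24m
Arrival: 15:05

15:05


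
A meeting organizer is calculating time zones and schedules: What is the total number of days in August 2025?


Month: August
Year: 2025
August is a 31-day month
Total: 31 days

31


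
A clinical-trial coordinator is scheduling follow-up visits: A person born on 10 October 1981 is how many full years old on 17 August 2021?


Birth: 1981-10-10
Reference: 2021-08-17
Year difference: 2021 - 1981 = 40
Has birthday (10-10) occurred by 08-17? No
Birthday not yet reached this year -> subtract 1
Age in full years: 39

39


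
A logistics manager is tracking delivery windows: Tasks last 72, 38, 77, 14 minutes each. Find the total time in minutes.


Durations: 72, 38, 77, 14
Running sum: 72
+ 38 = 110
+ 77 = 187
+ 14 = 201
Total duration: 201 minutes
That is 3 hours and 21 minutes

201


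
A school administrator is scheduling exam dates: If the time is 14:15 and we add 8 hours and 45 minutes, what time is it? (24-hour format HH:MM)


Start time: 14:15
Adding: 8 hours 45 minutes
Minutes: 15 + 45 = 60
Minute overflow: 60 >= 60, so carry 1 hour, minutes = 0
Hours: 14 + 8 + 1 = 23
Result: 23:00

23:00


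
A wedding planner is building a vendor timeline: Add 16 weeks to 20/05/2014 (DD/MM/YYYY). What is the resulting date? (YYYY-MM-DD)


Start: 2014-05-20
Weeks to add: 16
Convert to days: 16 x 7 = 112 days
Add 112 days to 2014-05-20
Result: 2014-09-09

2014-09-09


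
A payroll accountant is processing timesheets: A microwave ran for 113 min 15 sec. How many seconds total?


Minutes: 113
Extra seconds: 15
Seconds per minute: 60
Minutes to seconds: 113 x 60 = 6780
Total: 6780 + 15 = 6795

6795


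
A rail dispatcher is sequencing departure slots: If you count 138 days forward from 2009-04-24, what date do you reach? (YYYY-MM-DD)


Start: 2009-04-24
Adding 138 days
Days remaining in April: 6
After April: 132 days still to add
May 2009: 31 days, 101 remaining
June 2009: 30 days, 71 remaining
July 2009: 31 days, 40 remaining
August 2009: 31 days, 9 remaining
Result: 2009-09-09

2009-09-09


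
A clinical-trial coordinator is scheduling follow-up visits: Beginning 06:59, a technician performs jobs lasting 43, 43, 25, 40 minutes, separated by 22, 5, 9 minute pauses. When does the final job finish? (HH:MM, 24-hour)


Start: 06:59 = 419 min from midnight
  after task 1 (43 min): 07:42
  after break (22 min): 08:04
  after task 2 (43 min): 08:47
  after break (5 min): 08:52
  after task 3 (25 min): 09:17
  after break (9 min): 09:26
  after task 4 (40 min): 10:06
Total elapsed: 187 minutes
End time: 10:06

10:06


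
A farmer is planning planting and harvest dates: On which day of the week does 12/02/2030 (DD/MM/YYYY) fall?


Date: 2030-02-12
January 1, 2030 is a Tuesday
Day of year: 43
Offset from Jan 1: 42 days
42 mod 7 = 0
Result: Tuesday

Tuesday


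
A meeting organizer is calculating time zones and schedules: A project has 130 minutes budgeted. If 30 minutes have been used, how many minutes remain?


Total budget: 130 minutes
Time used: 30 minutes
Remaining: 130 - 30 = 100 minutes
Percent used: 23.1%
Percent remaining: 76.9%

100


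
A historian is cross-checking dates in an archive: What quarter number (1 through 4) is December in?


Month: December (month 12)
Q1: January-March (months 1-3)
Q2: April-June (months 4-6)
Q3: July-September (months 7-9)
Q4: October-December (months 10-12)
Month 12 falls in Q4

4


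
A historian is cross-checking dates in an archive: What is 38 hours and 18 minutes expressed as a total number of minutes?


Hours: 38
Minutes: 18
Convert hours to minutes: 38 x 60 = 2280
Add remaining minutes: 2280 + 18 = 2298

2298


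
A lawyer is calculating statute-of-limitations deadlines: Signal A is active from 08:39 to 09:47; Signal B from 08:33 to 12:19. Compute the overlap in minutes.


Interval A: [519, 587] minutes from midnight
Interval B: [513, 739] minutes from midnight
Overlap start = max(519, 513) = 519
Overlap end = min(587, 739) = 587
Overlap = 587 - 519 = 68 minutes

68


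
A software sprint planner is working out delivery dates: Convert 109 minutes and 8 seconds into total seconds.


Minutes: 109
Seconds: 8
Convert minutes to seconds: 109 x 60 = 6540
Add remaining seconds: 6540 + 8 = 6548

6548


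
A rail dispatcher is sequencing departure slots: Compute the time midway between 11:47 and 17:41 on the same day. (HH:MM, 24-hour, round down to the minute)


Start time: 11:47 = 707 minutes from midnight
End time: 17:41 = 1061 minutes from midnight
Sum: 707 + 1061 = 1768
Midpoint: 1768 / 2 = 884 minutes
Convert: 884 / 60 = 14 hours, 44 minutes
Result: 14:44

14:44


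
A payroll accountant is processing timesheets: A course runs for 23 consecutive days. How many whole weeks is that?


Total days: 23
Days per week: 7
Division: 23 / 7 = 3 remainder 2
Complete weeks: 3
Remaining days: 2

3


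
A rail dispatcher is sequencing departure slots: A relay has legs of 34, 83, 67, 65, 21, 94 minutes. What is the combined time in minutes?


Durations: 34, 83, 67, 65, 21, 94
Running sum: 34
+ 83 = 117
+ 67 = 184
+ 65 = 249
+ 21 = 270
+ 94 = 364
Total duration: 364 minutes
That is 6 hours and 4 minutes

364


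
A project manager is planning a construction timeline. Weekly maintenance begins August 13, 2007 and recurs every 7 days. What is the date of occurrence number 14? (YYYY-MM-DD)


First occurrence: 2007-08-13 (occurrence 1)
Each occurrence is 7 days after the previous.
Occurrence 14 is 13 weeks after the first.
13 weeks = 91 days
2007-08-13 + 91 days = 2007-11-12

2007-11-12


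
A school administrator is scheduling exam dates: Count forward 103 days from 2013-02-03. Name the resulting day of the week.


Start: 2013-02-03 (Sunday)
Step 1 - find target date: add 103 days
  2013-02-03 + 103 days = 2013-05-17
Step 2 - day of week:
  103 mod 7 = 5
  Sunday + 5 days -> Friday
Result: Friday (2013-05-17)

Friday


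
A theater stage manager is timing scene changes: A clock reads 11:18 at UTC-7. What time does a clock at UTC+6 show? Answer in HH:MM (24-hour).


Local time: 11:18 at UTC-7 (offset -7h)
Target zone: UTC+6 (offset 6h)
Difference: 6 - (-7) = 13 hours
Calculation: 11 + (13) = 24
Wraparound: (24) mod 24 = 0
Result: 00:18

00:18


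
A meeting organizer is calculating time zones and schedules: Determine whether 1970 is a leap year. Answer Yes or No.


Year: 1970
Divisible by 4? 1970 / 4 = 492.5 -> No
Not divisible by 4, so NOT a leap year

No


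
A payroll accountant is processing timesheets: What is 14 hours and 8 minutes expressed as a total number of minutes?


Hours: 14
Minutes: 8
Convert hours to minutes: 14 x 60 = 840
Add remaining minutes: 840 + 8 = 848

848


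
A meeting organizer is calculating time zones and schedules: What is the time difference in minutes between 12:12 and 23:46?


Start time: 12:12 = 732 minutes from midnight
End time: 23:46 = 1426 minutes from midnight
Difference: 1426 - 732 = 694 minutes
That is 11 hours and 34 minutes

694


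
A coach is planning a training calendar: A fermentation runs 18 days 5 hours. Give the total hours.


Days: 18
Extra hours: 5
Hours per day: 24
Days to hours: 18 x 24 = 432
Total: 432 + 5 = 437

437


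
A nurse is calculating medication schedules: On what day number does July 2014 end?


Month: July
Year: 2014
July is a 31-day month
Total: 31 days

31


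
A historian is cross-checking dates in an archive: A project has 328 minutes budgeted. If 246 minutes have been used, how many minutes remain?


Total budget: 328 minutes
Time used: 246 minutes
Remaining: 328 - 246 = 82 minutes
Percent used: 75.0%
Percent remaining: 25.0%

82


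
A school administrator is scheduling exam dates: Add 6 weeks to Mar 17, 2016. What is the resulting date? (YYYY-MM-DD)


Start: 2016-03-17
Weeks to add: 6
Convert to days: 6 x 7 = 42 days
Add 42 days to 2016-03-17
Result: 2016-04-28

2016-04-28


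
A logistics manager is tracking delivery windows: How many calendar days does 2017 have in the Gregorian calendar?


Year: 2017
Check leap year rules:
Divisible by 4? No
2017 is not a leap year
Days: 365

365


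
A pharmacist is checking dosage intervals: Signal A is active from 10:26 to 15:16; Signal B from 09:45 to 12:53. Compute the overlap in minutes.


Interval A: [626, 916] minutes from midnight
Interval B: [585, 773] minutes from midnight
Overlap start = max(626, 585) = 626
Overlap end = min(916, 773) = 773
Overlap = 773 - 626 = 147 minutes

147


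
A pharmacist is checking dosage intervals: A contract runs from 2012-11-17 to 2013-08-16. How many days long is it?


Start date: 2012-11-17
End date: 2013-08-16
Nov 2012: +14 days
Dec 2012: +31 days
Jan 2013: +31 days
... (7 more months)
Total: 272 days

272


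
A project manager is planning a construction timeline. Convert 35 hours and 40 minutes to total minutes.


Hours: 35
Extra minutes: 40
Minutes per hour: 60
Hours to minutes: 35 x 60 = 2100
Total: 2100 + 40 = 2140

2140


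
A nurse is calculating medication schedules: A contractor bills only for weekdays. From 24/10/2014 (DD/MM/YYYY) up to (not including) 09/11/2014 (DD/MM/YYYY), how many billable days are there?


Start: 2014-10-24 (Friday)
End (exclusive): 2014-11-09 (Sunday)
Total calendar days: 16
Full weeks: 16 // 7 = 2 -> 10 weekdays
Remaining 2 days starting on Friday:
  Fri(w), Sat(-) -> 1 weekdays
Total business days: 10 + 1 = 11

11


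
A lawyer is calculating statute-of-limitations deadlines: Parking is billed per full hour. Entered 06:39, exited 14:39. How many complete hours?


Start: 06:39
End: 14:39
Hour difference: 14 - 6 = 8 hours
Minute difference: 39 - 39 = 0 minutes
Total minutes: 480
Complete hours: 480 / 60 = 8 (remainder 0)

8


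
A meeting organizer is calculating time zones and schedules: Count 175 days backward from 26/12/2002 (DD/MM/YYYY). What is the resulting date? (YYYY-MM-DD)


Start: 2002-12-26
Subtracting 175 days
Days already passed in December: 26
After going back through December: 149 more days to subtract
November 2002: 30 days, 119 remaining
October 2002: 31 days, 88 remaining
September 2002: 30 days, 58 remaining
August 2002: 31 days, 27 remaining
Result: 2002-07-04

2002-07-04


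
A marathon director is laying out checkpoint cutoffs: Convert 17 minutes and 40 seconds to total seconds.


Minutes: 17
Extra seconds: 40
Seconds per minute: 60
Minutes to seconds: 17 x 60 = 1020
Total: 1020 + 40 = 1060

1060


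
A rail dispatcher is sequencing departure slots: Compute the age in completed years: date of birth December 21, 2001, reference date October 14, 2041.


Birth: 2001-12-21
Reference: 2041-10-14
Year difference: 2041 - 2001 = 40
Has birthday (12-21) occurred by 10-14? No
Birthday not yet reached this year -> subtract 1
Age in full years: 39

39


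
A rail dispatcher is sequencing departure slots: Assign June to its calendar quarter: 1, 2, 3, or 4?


Month: June (month 6)
Q1: January-March (months 1-3)
Q2: April-June (months 4-6)
Q3: July-September (months 7-9)
Q4: October-December (months 10-12)
Month 6 falls in Q2

2


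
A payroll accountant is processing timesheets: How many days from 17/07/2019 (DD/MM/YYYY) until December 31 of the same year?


Start: July 17, 2019
End: December 31, 2019
Days left in July: 14
August: 31
September: 30
October: 31
November: 30
... plus remaining months
Sum of remaining months: 153
Total: 14 + 153 = 167

167


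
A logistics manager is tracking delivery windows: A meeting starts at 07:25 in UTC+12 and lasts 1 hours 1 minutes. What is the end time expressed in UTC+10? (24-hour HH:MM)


Start: 07:25 in UTC+12
Step 1 - add duration:
  minutes: 25 + 1 = 26
  hours: 7 + 1 + 0 = 8
  end in UTC+12: 08:26
Step 2 - convert UTC+12 -> UTC+10:
  offset difference: 10 - (12) = -2 hours
  8 + (-2) = 6 -> mod 24 = 6
Result: 06:26 in UTC+10

06:26


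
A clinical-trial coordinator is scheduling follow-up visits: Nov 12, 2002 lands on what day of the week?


Date: 2002-11-12
January 1, 2002 is a Tuesday
Day of year: 316
Offset from Jan 1: 315 days
315 mod 7 = 0
Result: Tuesday

Tuesday


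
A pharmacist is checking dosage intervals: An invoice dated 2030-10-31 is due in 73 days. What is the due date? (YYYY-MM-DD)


Start: 2030-10-31
Adding 73 days
Days remaining in October: 0
After October: 73 days still to add
November 2030: 30 days, 43 remaining
December 2030: 31 days, 12 remaining
January 2031 has 31 days, need 12
Result: 2031-01-12

2031-01-12


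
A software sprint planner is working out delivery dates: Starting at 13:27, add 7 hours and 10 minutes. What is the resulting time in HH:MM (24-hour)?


Start time: 13:27
Adding: 7 hours 10 minutes
Minutes: 27 + 10 = 37
Hours: 13 + 7 + 0 = 20
Result: 20:37

20:37


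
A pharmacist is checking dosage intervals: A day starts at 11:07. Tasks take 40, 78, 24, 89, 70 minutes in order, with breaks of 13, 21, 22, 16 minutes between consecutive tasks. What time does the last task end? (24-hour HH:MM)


Start: 11:07 = 667 min from midnight
  after task 1 (40 min): 11:47
  after break (13 min): 12:00
  after task 2 (78 min): 13:18
  after break (21 min): 13:39
  after task 3 (24 min): 14:03
  after break (22 min): 14:25
  after task 4 (89 min): 15:54
  after break (16 min): 16:10
  after task 5 (70 min): 17:20
Total elapsed: 373 minutes
End time: 17:20

17:20


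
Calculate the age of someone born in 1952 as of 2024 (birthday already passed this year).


Birth year: 1952
Current year: 2024
Age = current year - birth year
Age = 2024 - 1952 = 72

72


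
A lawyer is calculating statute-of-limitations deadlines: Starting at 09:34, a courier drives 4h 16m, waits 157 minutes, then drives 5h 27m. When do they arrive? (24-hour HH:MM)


Depart: 09:34
Leg 1: +256 min -> 13:50
Layover: +157 min -> 16:27
Leg 2: +327 min -> 21:54
Total travel: 740 minutes = 12h 20m
Arrival: 21:54

21:54


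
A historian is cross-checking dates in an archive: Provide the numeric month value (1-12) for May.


Calendar month order:
4. April
5. May <--
6. June
May is month number 5

5


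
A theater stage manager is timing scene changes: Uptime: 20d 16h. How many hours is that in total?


Days: 20
Extra hours: 16
Hours per day: 24
Days to hours: 20 x 24 = 480
Total: 480 + 16 = 496

496


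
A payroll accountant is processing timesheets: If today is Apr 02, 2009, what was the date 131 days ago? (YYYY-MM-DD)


Start: 2009-04-02
Subtracting 131 days
Days already passed in April: 2
After going back through April: 129 more days to subtract
March 2009: 31 days, 98 remaining
February 2009: 28 days, 70 remaining
January 2009: 31 days, 39 remaining
December 2008: 31 days, 8 remaining
Result: 2008-11-22

2008-11-22


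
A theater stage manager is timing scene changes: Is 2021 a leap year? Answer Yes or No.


Year: 2021
Divisible by 4? 2021 / 4 = 505.25 -> No
Not divisible by 4, so NOT a leap year

No


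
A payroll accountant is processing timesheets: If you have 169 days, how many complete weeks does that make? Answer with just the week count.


Total days: 169
Days per week: 7
Division: 169 / 7 = 24 remainder 1
Complete weeks: 24
Remaining days: 1

24
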